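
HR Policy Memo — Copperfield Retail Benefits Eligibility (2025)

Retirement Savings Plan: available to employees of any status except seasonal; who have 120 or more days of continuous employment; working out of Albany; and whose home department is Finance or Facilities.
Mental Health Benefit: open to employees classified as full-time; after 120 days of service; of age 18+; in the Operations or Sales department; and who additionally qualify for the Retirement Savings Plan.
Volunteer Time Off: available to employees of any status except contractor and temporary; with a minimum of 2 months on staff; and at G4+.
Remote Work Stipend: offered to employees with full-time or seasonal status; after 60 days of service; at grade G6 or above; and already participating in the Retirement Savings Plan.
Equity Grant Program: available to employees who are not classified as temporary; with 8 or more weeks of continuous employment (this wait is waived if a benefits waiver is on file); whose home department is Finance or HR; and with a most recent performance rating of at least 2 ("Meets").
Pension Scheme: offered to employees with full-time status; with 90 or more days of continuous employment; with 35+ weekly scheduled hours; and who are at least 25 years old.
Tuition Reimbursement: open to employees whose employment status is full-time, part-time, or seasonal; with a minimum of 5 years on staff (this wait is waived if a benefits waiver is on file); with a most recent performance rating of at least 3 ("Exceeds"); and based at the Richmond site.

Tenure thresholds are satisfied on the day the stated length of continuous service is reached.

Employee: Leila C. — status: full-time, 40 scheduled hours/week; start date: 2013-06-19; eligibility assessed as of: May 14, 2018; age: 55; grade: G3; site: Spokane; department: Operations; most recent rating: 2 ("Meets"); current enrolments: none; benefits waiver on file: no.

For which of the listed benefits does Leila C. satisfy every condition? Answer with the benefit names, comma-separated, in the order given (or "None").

Service from 2013-06-19 to May 14, 2018: 1790 days.
Retirement Savings Plan — status full-time ✓ (not excluded); service 1790 days ≥ 120 days ✓; site Spokane ✗ (not Albany) → not eligible.
Mental Health Benefit — status full-time ✓; service 1790 days ≥ 120 days ✓; age 55 ≥ 18 ✓; dept Operations ✓; not eligible for Retirement Savings Plan ✗ → not eligible.
Volunteer Time Off — status full-time ✓ (not excluded); service 1790 days ≥ 2 months (≈60 days) ✓; grade G3 < G4 ✗ → not eligible.
Remote Work Stipend — status full-time ✓; service 1790 days ≥ 60 days ✓; grade G3 < G6 ✗ → not eligible.
Equity Grant Program — status full-time ✓ (not excluded); no waiver, service 1790 days ≥ 8 weeks (≈56 days) ✓; dept Operations ✗ → not eligible.
Pension Scheme — status full-time ✓; service 1790 days ≥ 90 days ✓; 40 hrs/wk ≥ 35 ✓; age 55 ≥ 25 ✓ → eligible.
Tuition Reimbursement — status full-time ✓; no waiver, service 1790 days < 5 years (≈1825 days) ✗ → not eligible.

Pension Scheme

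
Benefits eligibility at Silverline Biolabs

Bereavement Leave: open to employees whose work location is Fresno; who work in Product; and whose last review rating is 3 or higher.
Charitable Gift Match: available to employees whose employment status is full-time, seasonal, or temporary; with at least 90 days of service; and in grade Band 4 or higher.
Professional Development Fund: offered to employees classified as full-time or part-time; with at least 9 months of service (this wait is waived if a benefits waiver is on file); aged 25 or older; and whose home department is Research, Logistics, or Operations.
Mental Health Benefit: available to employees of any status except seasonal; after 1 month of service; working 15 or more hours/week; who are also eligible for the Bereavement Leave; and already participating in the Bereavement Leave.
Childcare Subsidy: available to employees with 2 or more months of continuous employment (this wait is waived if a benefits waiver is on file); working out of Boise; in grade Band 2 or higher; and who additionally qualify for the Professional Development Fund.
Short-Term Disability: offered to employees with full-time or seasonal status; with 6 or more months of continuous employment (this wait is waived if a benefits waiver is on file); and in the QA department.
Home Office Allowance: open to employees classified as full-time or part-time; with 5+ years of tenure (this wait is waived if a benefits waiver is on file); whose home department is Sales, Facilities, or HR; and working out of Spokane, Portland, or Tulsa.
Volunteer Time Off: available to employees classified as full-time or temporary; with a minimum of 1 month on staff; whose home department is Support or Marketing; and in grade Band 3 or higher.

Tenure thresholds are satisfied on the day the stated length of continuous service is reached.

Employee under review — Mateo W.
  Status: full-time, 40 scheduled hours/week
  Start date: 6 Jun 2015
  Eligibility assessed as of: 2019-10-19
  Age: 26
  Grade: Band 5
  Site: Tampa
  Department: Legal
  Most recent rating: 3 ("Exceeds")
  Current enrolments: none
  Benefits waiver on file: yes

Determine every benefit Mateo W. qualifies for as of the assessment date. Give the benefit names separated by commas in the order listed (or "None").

Service from 6 Jun 2015 to 2019-10-19: 1596 days.
Bereavement Leave — site Tampa ✗ (not Fresno) → not eligible.
Charitable Gift Match — status full-time ✓; service 1596 days ≥ 90 days ✓; grade Band 5 ≥ Band 4 ✓ → eligible.
Professional Development Fund — status full-time ✓; benefits waiver on file ✓; age 26 ≥ 25 ✓; dept Legal ✗ → not eligible.
Mental Health Benefit — status full-time ✓ (not excluded); service 1596 days ≥ 1 month (≈30 days) ✓; 40 hrs/wk ≥ 15 ✓; not eligible for Bereavement Leave ✗ → not eligible.
Childcare Subsidy — benefits waiver on file ✓; site Tampa ✗ (not Boise) → not eligible.
Short-Term Disability — status full-time ✓; benefits waiver on file ✓; dept Legal ✗ → not eligible.
Home Office Allowance — status full-time ✓; benefits waiver on file ✓; dept Legal ✗ → not eligible.
Volunteer Time Off — status full-time ✓; service 1596 days ≥ 1 month (≈30 days) ✓; dept Legal ✗ → not eligible.

Charitable Gift Match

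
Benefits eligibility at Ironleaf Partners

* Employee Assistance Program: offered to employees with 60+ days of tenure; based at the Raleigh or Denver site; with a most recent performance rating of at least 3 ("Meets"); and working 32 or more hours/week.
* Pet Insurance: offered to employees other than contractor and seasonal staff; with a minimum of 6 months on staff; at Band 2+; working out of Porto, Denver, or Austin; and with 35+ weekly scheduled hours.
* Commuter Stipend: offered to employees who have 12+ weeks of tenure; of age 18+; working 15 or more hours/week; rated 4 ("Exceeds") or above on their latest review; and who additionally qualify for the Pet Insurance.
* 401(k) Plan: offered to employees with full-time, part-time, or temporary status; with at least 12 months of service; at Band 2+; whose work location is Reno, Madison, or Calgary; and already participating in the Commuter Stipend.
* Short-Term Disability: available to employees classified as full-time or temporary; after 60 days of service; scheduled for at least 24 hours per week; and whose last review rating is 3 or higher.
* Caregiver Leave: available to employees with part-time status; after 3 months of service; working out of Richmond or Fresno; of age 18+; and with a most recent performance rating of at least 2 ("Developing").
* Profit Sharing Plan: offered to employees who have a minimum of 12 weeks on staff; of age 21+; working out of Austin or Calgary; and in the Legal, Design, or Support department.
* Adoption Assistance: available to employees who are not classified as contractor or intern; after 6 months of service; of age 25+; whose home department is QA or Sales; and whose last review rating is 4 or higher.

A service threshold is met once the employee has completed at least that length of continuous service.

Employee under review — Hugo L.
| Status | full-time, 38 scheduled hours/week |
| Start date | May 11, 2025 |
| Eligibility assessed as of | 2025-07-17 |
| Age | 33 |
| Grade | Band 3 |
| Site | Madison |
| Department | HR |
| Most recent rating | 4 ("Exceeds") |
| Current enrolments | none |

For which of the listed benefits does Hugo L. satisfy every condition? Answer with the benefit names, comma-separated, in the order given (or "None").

Service from May 11, 2025 to 2025-07-17: 67 days.
Employee Assistance Program — service 67 days ≥ 60 days ✓; site Madison ✗ (not Raleigh or Denver) → not eligible.
Pet Insurance — status full-time ✓ (not excluded); service 67 days < 6 months (≈180 days) ✗ → not eligible.
Commuter Stipend — service 67 days < 12 weeks (≈84 days) ✗ → not eligible.
401(k) Plan — status full-time ✓; service 67 days < 12 months (≈360 days) ✗ → not eligible.
Short-Term Disability — status full-time ✓; service 67 days ≥ 60 days ✓; 38 hrs/wk ≥ 24 ✓; rating 4 ≥ 3 ✓ → eligible.
Caregiver Leave — status full-time ✗ (requires part-time) → not eligible.
Profit Sharing Plan — service 67 days < 12 weeks (≈84 days) ✗ → not eligible.
Adoption Assistance — status full-time ✓ (not excluded); service 67 days < 6 months (≈180 days) ✗ → not eligible.

Short-Term Disability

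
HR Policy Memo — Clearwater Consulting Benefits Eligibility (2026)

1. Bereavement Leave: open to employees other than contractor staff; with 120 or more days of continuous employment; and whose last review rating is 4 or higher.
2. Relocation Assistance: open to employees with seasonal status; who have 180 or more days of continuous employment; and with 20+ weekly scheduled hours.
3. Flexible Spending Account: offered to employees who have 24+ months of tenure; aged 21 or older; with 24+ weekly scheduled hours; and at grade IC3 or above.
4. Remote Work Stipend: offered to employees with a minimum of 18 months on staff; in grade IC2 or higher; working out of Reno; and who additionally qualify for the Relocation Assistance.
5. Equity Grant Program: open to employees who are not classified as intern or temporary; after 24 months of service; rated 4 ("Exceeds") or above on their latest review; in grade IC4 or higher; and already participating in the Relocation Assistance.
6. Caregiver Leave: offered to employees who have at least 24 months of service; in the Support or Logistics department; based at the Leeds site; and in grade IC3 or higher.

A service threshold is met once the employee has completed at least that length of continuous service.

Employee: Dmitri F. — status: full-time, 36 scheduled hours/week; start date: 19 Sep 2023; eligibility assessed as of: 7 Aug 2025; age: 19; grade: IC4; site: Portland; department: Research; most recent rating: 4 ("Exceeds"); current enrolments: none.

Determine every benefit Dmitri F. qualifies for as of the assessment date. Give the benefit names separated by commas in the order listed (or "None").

Bereavement Leave

Service from 19 Sep 2023 to 7 Aug 2025: 688 days.
Bereavement Leave — status full-time ✓ (not excluded); service 688 days ≥ 120 days ✓; rating 4 ≥ 4 ✓ → eligible.
Relocation Assistance — status full-time ✗ (requires seasonal) → not eligible.
Flexible Spending Account — service 688 days < 24 months (≈720 days) ✗ → not eligible.
Remote Work Stipend — service 688 days ≥ 18 months (≈540 days) ✓; grade IC4 ≥ IC2 ✓; site Portland ✗ (not Reno) → not eligible.
Equity Grant Program — status full-time ✓ (not excluded); service 688 days < 24 months (≈720 days) ✗ → not eligible.
Caregiver Leave — service 688 days < 24 months (≈720 days) ✗ → not eligible.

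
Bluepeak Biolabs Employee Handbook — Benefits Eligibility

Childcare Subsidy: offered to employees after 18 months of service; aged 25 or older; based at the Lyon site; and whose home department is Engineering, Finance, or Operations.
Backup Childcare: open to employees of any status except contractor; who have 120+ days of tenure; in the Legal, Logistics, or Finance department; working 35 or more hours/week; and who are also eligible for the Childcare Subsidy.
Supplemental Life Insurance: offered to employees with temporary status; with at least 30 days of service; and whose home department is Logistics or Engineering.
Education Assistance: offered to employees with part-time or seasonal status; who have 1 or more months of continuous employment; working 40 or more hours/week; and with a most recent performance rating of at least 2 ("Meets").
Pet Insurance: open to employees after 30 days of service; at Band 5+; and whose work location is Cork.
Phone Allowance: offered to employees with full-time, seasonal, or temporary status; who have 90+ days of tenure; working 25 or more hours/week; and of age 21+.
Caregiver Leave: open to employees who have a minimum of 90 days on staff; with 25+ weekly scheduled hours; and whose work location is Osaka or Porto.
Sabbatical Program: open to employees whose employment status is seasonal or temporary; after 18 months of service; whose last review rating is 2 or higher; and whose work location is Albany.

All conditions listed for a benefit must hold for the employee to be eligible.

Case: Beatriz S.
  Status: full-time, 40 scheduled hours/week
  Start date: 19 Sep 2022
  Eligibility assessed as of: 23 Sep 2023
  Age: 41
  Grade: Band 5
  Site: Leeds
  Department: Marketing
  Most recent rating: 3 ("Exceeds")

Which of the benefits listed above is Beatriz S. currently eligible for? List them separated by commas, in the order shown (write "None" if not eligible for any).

Phone Allowance

Service from 19 Sep 2022 to 23 Sep 2023: 369 days.
Childcare Subsidy — service 369 days < 18 months (≈540 days) ✗ → not eligible.
Backup Childcare — status full-time ✓ (not excluded); service 369 days ≥ 120 days ✓; dept Marketing ✗ → not eligible.
Supplemental Life Insurance — status full-time ✗ (requires temporary) → not eligible.
Education Assistance — status full-time ✗ (requires part-time or seasonal) → not eligible.
Pet Insurance — service 369 days ≥ 30 days ✓; grade Band 5 ≥ Band 5 ✓; site Leeds ✗ (not Cork) → not eligible.
Phone Allowance — status full-time ✓; service 369 days ≥ 90 days ✓; 40 hrs/wk ≥ 25 ✓; age 41 ≥ 21 ✓ → eligible.
Caregiver Leave — service 369 days ≥ 90 days ✓; 40 hrs/wk ≥ 25 ✓; site Leeds ✗ (not Osaka or Porto) → not eligible.
Sabbatical Program — status full-time ✗ (requires seasonal or temporary) → not eligible.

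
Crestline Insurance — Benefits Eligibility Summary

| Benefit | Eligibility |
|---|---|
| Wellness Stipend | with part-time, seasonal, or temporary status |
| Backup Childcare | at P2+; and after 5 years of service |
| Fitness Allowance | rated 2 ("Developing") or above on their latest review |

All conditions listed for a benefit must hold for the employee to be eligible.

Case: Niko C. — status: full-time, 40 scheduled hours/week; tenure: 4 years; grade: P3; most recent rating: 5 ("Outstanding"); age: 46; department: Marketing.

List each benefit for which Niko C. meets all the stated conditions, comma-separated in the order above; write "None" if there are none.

Fitness Allowance

Wellness Stipend — status full-time ✗ (requires part-time, seasonal, or temporary) → not eligible.
Backup Childcare — grade P3 ≥ P2 ✓; service 4 years < 5 years ✗ → not eligible.
Fitness Allowance — rating 5 ≥ 2 ✓ → eligible.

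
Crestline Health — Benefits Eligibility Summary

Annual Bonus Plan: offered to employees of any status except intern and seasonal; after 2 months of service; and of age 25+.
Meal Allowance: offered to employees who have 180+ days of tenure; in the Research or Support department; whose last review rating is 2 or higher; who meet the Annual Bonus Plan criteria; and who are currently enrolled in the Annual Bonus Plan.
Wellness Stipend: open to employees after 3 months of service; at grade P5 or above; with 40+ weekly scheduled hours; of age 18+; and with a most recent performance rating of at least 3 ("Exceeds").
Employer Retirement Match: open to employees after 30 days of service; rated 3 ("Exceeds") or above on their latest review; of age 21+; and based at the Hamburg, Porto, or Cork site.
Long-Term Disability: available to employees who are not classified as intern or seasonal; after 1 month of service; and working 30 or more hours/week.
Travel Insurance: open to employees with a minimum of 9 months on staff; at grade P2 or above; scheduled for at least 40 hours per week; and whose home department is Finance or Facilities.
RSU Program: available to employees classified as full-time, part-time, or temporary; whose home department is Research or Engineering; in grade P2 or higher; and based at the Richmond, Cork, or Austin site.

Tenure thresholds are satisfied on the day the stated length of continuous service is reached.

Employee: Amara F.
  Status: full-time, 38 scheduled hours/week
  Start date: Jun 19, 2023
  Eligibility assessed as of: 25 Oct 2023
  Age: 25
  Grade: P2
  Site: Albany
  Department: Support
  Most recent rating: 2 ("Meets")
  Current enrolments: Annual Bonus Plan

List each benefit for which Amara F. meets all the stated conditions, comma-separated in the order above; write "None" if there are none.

Annual Bonus Plan, Long-Term Disability

Service from Jun 19, 2023 to 25 Oct 2023: 128 days.
Annual Bonus Plan — status full-time ✓ (not excluded); service 128 days ≥ 2 months (≈60 days) ✓; age 25 ≥ 25 ✓ → eligible.
Meal Allowance — service 128 days < 180 days ✗ → not eligible.
Wellness Stipend — service 128 days ≥ 3 months (≈90 days) ✓; grade P2 < P5 ✗ → not eligible.
Employer Retirement Match — service 128 days ≥ 30 days ✓; rating 2 < 3 ✗ → not eligible.
Long-Term Disability — status full-time ✓ (not excluded); service 128 days ≥ 1 month (≈30 days) ✓; 38 hrs/wk ≥ 30 ✓ → eligible.
Travel Insurance — service 128 days < 9 months (≈270 days) ✗ → not eligible.
RSU Program — status full-time ✓; dept Support ✗ → not eligible.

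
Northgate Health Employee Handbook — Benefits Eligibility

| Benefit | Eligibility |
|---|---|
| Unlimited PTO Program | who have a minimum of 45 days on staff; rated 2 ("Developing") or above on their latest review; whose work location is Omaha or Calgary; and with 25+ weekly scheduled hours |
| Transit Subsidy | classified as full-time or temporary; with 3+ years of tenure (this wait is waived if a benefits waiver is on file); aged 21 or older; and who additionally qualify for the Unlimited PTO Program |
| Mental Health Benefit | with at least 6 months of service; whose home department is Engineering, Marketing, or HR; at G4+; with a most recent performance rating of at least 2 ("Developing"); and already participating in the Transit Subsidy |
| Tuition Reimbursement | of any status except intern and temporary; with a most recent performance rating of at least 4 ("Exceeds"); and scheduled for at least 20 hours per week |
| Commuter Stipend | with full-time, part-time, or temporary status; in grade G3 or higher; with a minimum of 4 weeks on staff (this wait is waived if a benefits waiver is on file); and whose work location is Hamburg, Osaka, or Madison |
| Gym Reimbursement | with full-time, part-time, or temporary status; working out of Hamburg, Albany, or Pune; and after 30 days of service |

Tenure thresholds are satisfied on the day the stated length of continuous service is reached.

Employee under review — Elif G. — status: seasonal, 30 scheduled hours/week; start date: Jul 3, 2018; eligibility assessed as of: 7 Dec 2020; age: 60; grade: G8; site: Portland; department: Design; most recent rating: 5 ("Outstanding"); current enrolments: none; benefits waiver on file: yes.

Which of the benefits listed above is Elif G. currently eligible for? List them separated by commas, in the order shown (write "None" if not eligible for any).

Tuition Reimbursement

Service from Jul 3, 2018 to 7 Dec 2020: 888 days.
Unlimited PTO Program — service 888 days ≥ 45 days ✓; rating 5 ≥ 2 ✓; site Portland ✗ (not Omaha or Calgary) → not eligible.
Transit Subsidy — status seasonal ✗ (requires full-time or temporary) → not eligible.
Mental Health Benefit — service 888 days ≥ 6 months (≈180 days) ✓; dept Design ✗ → not eligible.
Tuition Reimbursement — status seasonal ✓ (not excluded); rating 5 ≥ 4 ✓; 30 hrs/wk ≥ 20 ✓ → eligible.
Commuter Stipend — status seasonal ✗ (requires full-time, part-time, or temporary) → not eligible.
Gym Reimbursement — status seasonal ✗ (requires full-time, part-time, or temporary) → not eligible.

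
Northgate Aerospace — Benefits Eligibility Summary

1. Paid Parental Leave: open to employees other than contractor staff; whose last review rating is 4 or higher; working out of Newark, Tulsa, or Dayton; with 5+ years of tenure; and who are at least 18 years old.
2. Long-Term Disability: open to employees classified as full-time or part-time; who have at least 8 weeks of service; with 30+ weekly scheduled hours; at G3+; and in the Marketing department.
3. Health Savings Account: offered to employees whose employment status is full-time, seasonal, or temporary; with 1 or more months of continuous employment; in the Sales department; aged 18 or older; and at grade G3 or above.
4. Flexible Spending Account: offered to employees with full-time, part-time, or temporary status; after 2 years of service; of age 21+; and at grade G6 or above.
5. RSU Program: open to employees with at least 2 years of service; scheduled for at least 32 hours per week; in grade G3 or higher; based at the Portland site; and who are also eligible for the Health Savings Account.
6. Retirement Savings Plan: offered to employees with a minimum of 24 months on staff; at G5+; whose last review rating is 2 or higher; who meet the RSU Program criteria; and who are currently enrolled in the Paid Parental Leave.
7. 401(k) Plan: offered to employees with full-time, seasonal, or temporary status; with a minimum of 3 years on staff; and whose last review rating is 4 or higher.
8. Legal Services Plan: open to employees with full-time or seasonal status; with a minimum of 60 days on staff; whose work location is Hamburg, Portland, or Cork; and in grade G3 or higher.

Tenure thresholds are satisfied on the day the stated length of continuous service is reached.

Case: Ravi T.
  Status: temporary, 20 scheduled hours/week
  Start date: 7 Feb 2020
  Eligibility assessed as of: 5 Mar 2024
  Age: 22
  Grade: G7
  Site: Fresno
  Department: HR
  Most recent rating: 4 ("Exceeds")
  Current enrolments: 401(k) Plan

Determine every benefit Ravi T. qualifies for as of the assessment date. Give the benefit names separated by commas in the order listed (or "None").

Service from 7 Feb 2020 to 5 Mar 2024: 1488 days.
Paid Parental Leave — status temporary ✓ (not excluded); rating 4 ≥ 4 ✓; site Fresno ✗ (not Newark, Tulsa, or Dayton) → not eligible.
Long-Term Disability — status temporary ✗ (requires full-time or part-time) → not eligible.
Health Savings Account — status temporary ✓; service 1488 days ≥ 1 month (≈30 days) ✓; dept HR ✗ → not eligible.
Flexible Spending Account — status temporary ✓; service 1488 days ≥ 2 years (≈730 days) ✓; age 22 ≥ 21 ✓; grade G7 ≥ G6 ✓ → eligible.
RSU Program — service 1488 days ≥ 2 years (≈730 days) ✓; 20 hrs/wk < 32 ✗ → not eligible.
Retirement Savings Plan — service 1488 days ≥ 24 months (≈720 days) ✓; grade G7 ≥ G5 ✓; rating 4 ≥ 2 ✓; not eligible for RSU Program ✗ → not eligible.
401(k) Plan — status temporary ✓; service 1488 days ≥ 3 years (≈1095 days) ✓; rating 4 ≥ 4 ✓ → eligible.
Legal Services Plan — status temporary ✗ (requires full-time or seasonal) → not eligible.

Flexible Spending Account, 401(k) Plan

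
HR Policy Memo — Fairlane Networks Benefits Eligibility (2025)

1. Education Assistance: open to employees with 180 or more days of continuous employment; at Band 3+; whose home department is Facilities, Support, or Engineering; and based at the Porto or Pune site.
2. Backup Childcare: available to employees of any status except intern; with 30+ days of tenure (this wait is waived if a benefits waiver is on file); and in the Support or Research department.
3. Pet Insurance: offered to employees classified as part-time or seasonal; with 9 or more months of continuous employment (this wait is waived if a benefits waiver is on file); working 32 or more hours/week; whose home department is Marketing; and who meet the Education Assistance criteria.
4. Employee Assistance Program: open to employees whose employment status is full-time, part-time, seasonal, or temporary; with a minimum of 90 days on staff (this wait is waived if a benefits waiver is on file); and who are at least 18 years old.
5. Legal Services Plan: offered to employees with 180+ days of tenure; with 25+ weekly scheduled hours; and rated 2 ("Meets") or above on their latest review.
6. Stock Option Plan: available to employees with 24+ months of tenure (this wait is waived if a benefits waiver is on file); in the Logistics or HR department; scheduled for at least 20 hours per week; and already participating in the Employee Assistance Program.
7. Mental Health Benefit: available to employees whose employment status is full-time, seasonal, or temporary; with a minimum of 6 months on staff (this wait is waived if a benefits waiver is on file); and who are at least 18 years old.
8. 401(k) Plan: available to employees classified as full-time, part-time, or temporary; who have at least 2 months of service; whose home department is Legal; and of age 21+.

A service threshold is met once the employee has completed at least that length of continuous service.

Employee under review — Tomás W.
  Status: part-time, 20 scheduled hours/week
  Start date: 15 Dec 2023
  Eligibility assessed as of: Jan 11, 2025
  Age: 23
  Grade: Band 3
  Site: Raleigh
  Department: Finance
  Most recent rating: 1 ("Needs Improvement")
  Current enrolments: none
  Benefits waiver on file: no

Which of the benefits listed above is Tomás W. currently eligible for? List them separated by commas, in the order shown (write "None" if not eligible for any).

Service from 15 Dec 2023 to Jan 11, 2025: 393 days.
Education Assistance — service 393 days ≥ 180 days ✓; grade Band 3 ≥ Band 3 ✓; dept Finance ✗ → not eligible.
Backup Childcare — status part-time ✓ (not excluded); no waiver, service 393 days ≥ 30 days ✓; dept Finance ✗ → not eligible.
Pet Insurance — status part-time ✓; no waiver, service 393 days ≥ 9 months (≈270 days) ✓; 20 hrs/wk < 32 ✗ → not eligible.
Employee Assistance Program — status part-time ✓; no waiver, service 393 days ≥ 90 days ✓; age 23 ≥ 18 ✓ → eligible.
Legal Services Plan — service 393 days ≥ 180 days ✓; 20 hrs/wk < 25 ✗ → not eligible.
Stock Option Plan — no waiver, service 393 days < 24 months (≈720 days) ✗ → not eligible.
Mental Health Benefit — status part-time ✗ (requires full-time, seasonal, or temporary) → not eligible.
401(k) Plan — status part-time ✓; service 393 days ≥ 2 months (≈60 days) ✓; dept Finance ✗ → not eligible.

Employee Assistance Program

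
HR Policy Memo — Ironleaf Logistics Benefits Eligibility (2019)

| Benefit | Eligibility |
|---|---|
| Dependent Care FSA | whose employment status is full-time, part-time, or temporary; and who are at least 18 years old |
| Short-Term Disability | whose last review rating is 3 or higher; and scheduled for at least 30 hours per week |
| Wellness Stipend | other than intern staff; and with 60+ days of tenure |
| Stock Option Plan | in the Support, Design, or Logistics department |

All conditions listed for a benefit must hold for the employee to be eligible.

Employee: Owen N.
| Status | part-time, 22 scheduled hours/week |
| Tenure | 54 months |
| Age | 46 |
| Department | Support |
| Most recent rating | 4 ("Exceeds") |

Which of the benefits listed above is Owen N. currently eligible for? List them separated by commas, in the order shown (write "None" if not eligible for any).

Dependent Care FSA, Wellness Stipend, Stock Option Plan

Dependent Care FSA — status part-time ✓; age 46 ≥ 18 ✓ → eligible.
Short-Term Disability — rating 4 ≥ 3 ✓; 22 hrs/wk < 30 ✗ → not eligible.
Wellness Stipend — status part-time ✓ (not excluded); service 54 months ≥ 60 days ✓ → eligible.
Stock Option Plan — dept Support ✓ → eligible.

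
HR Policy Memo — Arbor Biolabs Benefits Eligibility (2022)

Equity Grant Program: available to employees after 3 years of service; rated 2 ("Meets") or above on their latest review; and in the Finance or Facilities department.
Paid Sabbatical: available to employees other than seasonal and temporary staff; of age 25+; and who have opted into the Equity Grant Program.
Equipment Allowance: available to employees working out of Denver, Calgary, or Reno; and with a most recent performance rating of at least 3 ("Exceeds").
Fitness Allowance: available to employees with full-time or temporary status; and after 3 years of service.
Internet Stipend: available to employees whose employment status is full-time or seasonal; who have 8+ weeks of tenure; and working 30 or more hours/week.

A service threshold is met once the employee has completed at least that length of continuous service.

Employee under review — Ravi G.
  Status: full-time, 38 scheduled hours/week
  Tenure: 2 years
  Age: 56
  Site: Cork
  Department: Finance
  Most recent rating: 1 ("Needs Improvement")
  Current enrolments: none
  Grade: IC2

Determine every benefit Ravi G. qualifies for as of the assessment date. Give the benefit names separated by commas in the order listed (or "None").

Internet Stipend

Equity Grant Program — service 2 years < 3 years ✗ → not eligible.
Paid Sabbatical — status full-time ✓ (not excluded); age 56 ≥ 25 ✓; not enrolled in Equity Grant Program ✗ → not eligible.
Equipment Allowance — site Cork ✗ (not Denver, Calgary, or Reno) → not eligible.
Fitness Allowance — status full-time ✓; service 2 years < 3 years ✗ → not eligible.
Internet Stipend — status full-time ✓; service 2 years ≥ 8 weeks (≈56 days) ✓; 38 hrs/wk ≥ 30 ✓ → eligible.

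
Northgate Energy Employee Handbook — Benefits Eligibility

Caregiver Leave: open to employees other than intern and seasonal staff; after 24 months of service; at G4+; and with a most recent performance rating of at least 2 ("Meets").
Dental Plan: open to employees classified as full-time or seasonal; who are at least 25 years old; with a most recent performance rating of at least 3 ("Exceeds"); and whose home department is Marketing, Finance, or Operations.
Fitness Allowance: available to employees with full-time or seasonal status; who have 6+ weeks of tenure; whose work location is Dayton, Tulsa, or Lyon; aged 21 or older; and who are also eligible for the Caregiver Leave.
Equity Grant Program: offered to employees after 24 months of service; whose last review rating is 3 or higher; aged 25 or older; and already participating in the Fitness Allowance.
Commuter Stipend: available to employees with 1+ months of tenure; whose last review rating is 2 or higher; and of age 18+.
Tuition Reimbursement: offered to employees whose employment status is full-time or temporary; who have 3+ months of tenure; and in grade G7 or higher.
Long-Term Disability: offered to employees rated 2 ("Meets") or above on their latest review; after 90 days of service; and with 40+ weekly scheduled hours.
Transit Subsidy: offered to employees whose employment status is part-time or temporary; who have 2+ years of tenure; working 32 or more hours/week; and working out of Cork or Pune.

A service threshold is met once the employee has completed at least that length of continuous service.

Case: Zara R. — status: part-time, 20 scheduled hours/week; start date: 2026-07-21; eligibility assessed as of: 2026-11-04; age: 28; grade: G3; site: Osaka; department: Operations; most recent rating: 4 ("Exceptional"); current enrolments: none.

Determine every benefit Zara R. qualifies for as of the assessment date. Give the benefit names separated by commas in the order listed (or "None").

Service from 2026-07-21 to 2026-11-04: 106 days.
Caregiver Leave — status part-time ✓ (not excluded); service 106 days < 24 months (≈720 days) ✗ → not eligible.
Dental Plan — status part-time ✗ (requires full-time or seasonal) → not eligible.
Fitness Allowance — status part-time ✗ (requires full-time or seasonal) → not eligible.
Equity Grant Program — service 106 days < 24 months (≈720 days) ✗ → not eligible.
Commuter Stipend — service 106 days ≥ 1 month (≈30 days) ✓; rating 4 ≥ 2 ✓; age 28 ≥ 18 ✓ → eligible.
Tuition Reimbursement — status part-time ✗ (requires full-time or temporary) → not eligible.
Long-Term Disability — rating 4 ≥ 2 ✓; service 106 days ≥ 90 days ✓; 20 hrs/wk < 40 ✗ → not eligible.
Transit Subsidy — status part-time ✓; service 106 days < 2 years (≈730 days) ✗ → not eligible.

Commuter Stipend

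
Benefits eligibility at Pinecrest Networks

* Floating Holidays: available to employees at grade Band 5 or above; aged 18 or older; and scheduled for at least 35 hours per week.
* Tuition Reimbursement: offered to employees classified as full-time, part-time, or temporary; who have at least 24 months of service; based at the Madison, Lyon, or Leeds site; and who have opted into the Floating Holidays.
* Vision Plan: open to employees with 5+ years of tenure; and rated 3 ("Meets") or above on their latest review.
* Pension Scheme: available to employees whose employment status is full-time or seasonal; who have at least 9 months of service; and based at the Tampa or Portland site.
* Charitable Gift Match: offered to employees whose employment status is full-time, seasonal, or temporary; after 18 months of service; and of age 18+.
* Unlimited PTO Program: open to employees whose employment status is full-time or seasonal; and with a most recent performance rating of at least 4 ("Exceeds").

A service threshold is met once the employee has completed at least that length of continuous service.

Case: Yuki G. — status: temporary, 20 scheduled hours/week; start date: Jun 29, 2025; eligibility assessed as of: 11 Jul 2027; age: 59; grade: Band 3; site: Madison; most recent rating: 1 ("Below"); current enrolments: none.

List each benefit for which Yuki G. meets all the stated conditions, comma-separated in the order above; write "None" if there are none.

Charitable Gift Match

Service from Jun 29, 2025 to 11 Jul 2027: 742 days.
Floating Holidays — grade Band 3 < Band 5 ✗ → not eligible.
Tuition Reimbursement — status temporary ✓; service 742 days ≥ 24 months (≈720 days) ✓; site Madison ✓; not enrolled in Floating Holidays ✗ → not eligible.
Vision Plan — service 742 days < 5 years (≈1825 days) ✗ → not eligible.
Pension Scheme — status temporary ✗ (requires full-time or seasonal) → not eligible.
Charitable Gift Match — status temporary ✓; service 742 days ≥ 18 months (≈540 days) ✓; age 59 ≥ 18 ✓ → eligible.
Unlimited PTO Program — status temporary ✗ (requires full-time or seasonal) → not eligible.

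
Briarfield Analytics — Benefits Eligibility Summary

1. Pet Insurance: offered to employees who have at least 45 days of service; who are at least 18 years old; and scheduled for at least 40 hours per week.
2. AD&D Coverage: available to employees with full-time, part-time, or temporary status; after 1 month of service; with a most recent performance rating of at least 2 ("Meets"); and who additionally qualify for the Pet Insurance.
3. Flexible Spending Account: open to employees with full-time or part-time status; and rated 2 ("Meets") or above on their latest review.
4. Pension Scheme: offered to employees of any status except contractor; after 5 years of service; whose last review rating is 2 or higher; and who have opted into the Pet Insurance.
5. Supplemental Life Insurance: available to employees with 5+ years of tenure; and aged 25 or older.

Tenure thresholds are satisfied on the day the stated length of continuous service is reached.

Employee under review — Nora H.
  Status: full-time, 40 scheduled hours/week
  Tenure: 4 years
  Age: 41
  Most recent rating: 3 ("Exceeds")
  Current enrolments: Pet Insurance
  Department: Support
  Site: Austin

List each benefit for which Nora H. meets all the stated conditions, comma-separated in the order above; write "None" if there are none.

Pet Insurance — service 4 years ≥ 45 days ✓; age 41 ≥ 18 ✓; 40 hrs/wk ≥ 40 ✓ → eligible.
AD&D Coverage — status full-time ✓; service 4 years ≥ 1 month (≈30 days) ✓; rating 3 ≥ 2 ✓; eligible for Pet Insurance ✓ → eligible.
Flexible Spending Account — status full-time ✓; rating 3 ≥ 2 ✓ → eligible.
Pension Scheme — status full-time ✓ (not excluded); service 4 years < 5 years ✗ → not eligible.
Supplemental Life Insurance — service 4 years < 5 years ✗ → not eligible.

Pet Insurance, AD&D Coverage, Flexible Spending Account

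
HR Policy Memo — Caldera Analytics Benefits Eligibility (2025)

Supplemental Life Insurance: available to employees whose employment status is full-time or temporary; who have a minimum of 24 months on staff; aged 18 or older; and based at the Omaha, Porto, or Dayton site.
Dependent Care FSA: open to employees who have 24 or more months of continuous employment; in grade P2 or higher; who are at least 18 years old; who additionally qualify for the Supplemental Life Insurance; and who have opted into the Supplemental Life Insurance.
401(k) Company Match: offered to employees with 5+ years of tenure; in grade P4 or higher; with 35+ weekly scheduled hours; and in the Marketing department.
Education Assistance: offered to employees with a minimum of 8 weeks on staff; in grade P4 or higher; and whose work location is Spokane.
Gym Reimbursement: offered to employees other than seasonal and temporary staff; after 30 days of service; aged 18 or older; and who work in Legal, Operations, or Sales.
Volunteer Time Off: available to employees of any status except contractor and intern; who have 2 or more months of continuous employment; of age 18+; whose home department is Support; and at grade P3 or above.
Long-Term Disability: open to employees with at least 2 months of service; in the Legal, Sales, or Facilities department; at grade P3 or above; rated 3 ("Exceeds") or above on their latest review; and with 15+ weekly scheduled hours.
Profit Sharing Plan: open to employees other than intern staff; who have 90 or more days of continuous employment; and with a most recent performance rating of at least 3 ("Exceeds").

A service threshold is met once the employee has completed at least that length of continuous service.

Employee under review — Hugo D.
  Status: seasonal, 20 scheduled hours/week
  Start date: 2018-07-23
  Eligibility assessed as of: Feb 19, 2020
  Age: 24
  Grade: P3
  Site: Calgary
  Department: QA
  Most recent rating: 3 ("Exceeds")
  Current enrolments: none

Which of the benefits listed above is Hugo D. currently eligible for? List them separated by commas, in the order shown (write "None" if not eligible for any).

Service from 2018-07-23 to Feb 19, 2020: 576 days.
Supplemental Life Insurance — status seasonal ✗ (requires full-time or temporary) → not eligible.
Dependent Care FSA — service 576 days < 24 months (≈720 days) ✗ → not eligible.
401(k) Company Match — service 576 days < 5 years (≈1825 days) ✗ → not eligible.
Education Assistance — service 576 days ≥ 8 weeks (≈56 days) ✓; grade P3 < P4 ✗ → not eligible.
Gym Reimbursement — status seasonal ✗ (excluded) → not eligible.
Volunteer Time Off — status seasonal ✓ (not excluded); service 576 days ≥ 2 months (≈60 days) ✓; age 24 ≥ 18 ✓; dept QA ✗ → not eligible.
Long-Term Disability — service 576 days ≥ 2 months (≈60 days) ✓; dept QA ✗ → not eligible.
Profit Sharing Plan — status seasonal ✓ (not excluded); service 576 days ≥ 90 days ✓; rating 3 ≥ 3 ✓ → eligible.

Profit Sharing Plan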